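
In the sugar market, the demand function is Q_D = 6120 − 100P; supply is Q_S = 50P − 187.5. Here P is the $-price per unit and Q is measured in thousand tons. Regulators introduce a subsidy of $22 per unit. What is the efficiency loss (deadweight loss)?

In inverse form: demand P = 61.2 − 0.01Q, supply P = 3.75 + 0.02Q.
Competitive equilibrium: 61.2 − 0.01Q = 3.75 + 0.02Q → Q* = 1915, P* = 42.05.
The subsidy lowers effective supply by 22: P = 0.02Q − 18.25.
New quantity: 61.2 − 0.01Q = 0.02Q − 18.25 → Q' = 2648.3333.
Overproduction ΔQ = 2648.3333 − 1915 = 733.3333; wedge = subsidy = 22.
Welfare loss = ½ × 733.3333 × 22 = $8066.67 thousand.

$8066.67 thousand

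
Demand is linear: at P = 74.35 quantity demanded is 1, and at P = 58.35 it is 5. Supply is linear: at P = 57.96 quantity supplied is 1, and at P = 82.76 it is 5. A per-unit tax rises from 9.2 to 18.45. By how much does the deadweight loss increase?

Demand slope = (58.35 − 74.35)/(5 − 1) = −4, so P = 78.35 − 4Q.
Supply slope = (82.76 − 57.96)/(5 − 1) = 6.2, so P = 51.76 + 6.2Q.
Competitive equilibrium: 78.35 − 4Q = 51.76 + 6.2Q → Q* = 2.6069, P* = 67.9225.
For a per-unit tax t: ΔQ = t/10.2, so DWL = ½·t·(t/10.2) = t²/20.4.
At t = 9.2: DWL = 4.149. At t = 18.45: DWL = 16.686.
Increase = 16.686 − 4.149 = 12.54.

12.54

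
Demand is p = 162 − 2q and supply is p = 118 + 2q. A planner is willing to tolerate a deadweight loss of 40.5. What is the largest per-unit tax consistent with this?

18

Competitive equilibrium: 162 − 2q = 118 + 2q → q* = 11, p* = 140.
A tax t gives Δq = t/4 and wedge t, so DWL = t²/8.
t²/8 = 40.5 → t² = 324 → t = 18.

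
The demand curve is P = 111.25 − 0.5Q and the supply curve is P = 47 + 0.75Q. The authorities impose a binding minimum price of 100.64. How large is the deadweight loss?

569.27

Competitive equilibrium: 111.25 − 0.5Q = 47 + 0.75Q → Q* = 51.4, P* = 85.55.
At the floor P = 100.64, quantity demanded = (111.25 − 100.64)/0.5 = 21.22.
Sellers' marginal cost at Q' = 21.22: 47 + 0.75·21.22 = 62.915.
ΔQ = 51.4 − 21.22 = 30.18; wedge = 100.64 − 62.915 = 37.725.
The triangle = ½ × 30.18 × 37.725 = 569.27.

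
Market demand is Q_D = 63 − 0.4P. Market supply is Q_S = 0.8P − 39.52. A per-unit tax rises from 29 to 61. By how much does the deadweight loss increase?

In inverse form: demand P = 157.5 − 2.5Q, supply P = 49.4 + 1.25Q.
Competitive equilibrium: 157.5 − 2.5Q = 49.4 + 1.25Q → Q* = 28.8267, P* = 85.4333.
For a per-unit tax t: ΔQ = t/3.75, so DWL = ½·t·(t/3.75) = t²/7.5.
At t = 29: DWL = 112.133. At t = 61: DWL = 496.133.
Increase = 496.133 − 112.133 = 384.

384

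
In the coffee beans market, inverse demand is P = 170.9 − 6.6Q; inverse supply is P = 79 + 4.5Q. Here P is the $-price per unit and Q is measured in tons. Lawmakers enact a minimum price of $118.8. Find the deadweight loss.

Competitive equilibrium: 170.9 − 6.6Q = 79 + 4.5Q → Q* = 8.2793, P* = 116.2568.
At the floor P = 118.8, quantity demanded = (170.9 − 118.8)/6.6 = 7.8939.
Sellers' marginal cost at Q' = 7.8939: 79 + 4.5·7.8939 = 114.5226.
ΔQ = 8.2793 − 7.8939 = 0.3854; wedge = 118.8 − 114.5226 = 4.2774.
Welfare loss = ½ × 0.3854 × 4.2774 = $0.82.

$0.82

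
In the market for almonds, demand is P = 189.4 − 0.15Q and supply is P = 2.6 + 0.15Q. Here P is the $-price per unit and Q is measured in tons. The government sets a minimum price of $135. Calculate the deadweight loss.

$10140

Competitive equilibrium: 189.4 − 0.15Q = 2.6 + 0.15Q → Q* = 622.6667, P* = 96.
At the floor P = 135, quantity demanded = (189.4 − 135)/0.15 = 362.6667.
Sellers' marginal cost at Q' = 362.6667: 2.6 + 0.15·362.6667 = 57.
ΔQ = 622.6667 − 362.6667 = 260; wedge = 135 − 57 = 78.
DWL = ½ × 260 × 78 = $10140.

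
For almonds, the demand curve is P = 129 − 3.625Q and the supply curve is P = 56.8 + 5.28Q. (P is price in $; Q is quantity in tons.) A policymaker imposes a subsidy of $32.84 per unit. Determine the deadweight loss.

$60.55

Competitive equilibrium: 129 − 3.625Q = 56.8 + 5.28Q → Q* = 8.1078, P* = 99.6092.
The subsidy lowers effective supply by 32.84: P = 23.96 + 5.28Q.
New quantity: 129 − 3.625Q = 23.96 + 5.28Q → Q' = 11.7956.
Overproduction ΔQ = 11.7956 − 8.1078 = 3.6878; wedge = subsidy = 32.84.
Welfare loss = ½ × 3.6878 × 32.84 = $60.55.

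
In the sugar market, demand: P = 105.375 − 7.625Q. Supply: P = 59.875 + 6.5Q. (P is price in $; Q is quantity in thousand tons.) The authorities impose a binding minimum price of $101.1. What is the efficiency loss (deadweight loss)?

Competitive equilibrium: 105.375 − 7.625Q = 59.875 + 6.5Q → Q* = 3.2212, P* = 80.8131.
At the floor P = 101.1, quantity demanded = (105.375 − 101.1)/7.625 = 0.5607.
Sellers' marginal cost at Q' = 0.5607: 59.875 + 6.5·0.5607 = 63.5196.
ΔQ = 3.2212 − 0.5607 = 2.6605; wedge = 101.1 − 63.5196 = 37.5804.
Deadweight loss = ½ × 2.6605 × 37.5804 = $49.99 thousand.

$49.99 thousand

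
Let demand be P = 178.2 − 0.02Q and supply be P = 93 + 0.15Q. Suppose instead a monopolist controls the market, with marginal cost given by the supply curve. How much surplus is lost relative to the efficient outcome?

Competitive equilibrium: 178.2 − 0.02Q = 93 + 0.15Q → Q* = 501.1765, P* = 168.1765.
Marginal revenue: MR = 178.2 − 0.04Q. Set MR = MC: 178.2 − 0.04Q = 93 + 0.15Q → Q_m = 448.4211.
Price P_m = 178.2 − 0.02·448.4211 = 169.2316; MC(Q_m) = 93 + 0.15·448.4211 = 160.2632.
Competitive Q* = 501.1765, so ΔQ = 52.7554; wedge = 169.2316 − 160.2632 = 8.9684.
Deadweight loss = ½ × 52.7554 × 8.9684 = 236.57.

236.57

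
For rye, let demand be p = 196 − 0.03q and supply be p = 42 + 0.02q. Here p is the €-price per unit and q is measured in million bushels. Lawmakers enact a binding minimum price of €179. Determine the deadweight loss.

Competitive equilibrium: 196 − 0.03q = 42 + 0.02q → q* = 3080, p* = 103.6.
At the floor p = 179, quantity demanded = (196 − 179)/0.03 = 566.666667.
Sellers' marginal cost at q' = 566.666667: 42 + 0.02·566.666667 = 53.333333.
Δq = 3080 − 566.666667 = 2513.333333; wedge = 179 − 53.333333 = 125.666667.
DWL = ½ × 2513.333333 × 125.666667 = €157921.11 million.

€157921.11 million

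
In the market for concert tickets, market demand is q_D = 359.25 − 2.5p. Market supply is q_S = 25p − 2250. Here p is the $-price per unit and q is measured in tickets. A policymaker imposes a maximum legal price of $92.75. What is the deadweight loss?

$624.89

In inverse form: demand p = 143.7 − 0.4q, supply p = 90 + 0.04q.
Competitive equilibrium: 143.7 − 0.4q = 90 + 0.04q → q* = 122.0455, p* = 94.8818.
At the ceiling p = 92.75, quantity supplied = (92.75 − 90)/0.04 = 68.75.
Willingness to pay at q' = 68.75: 143.7 − 0.4·68.75 = 116.2.
Δq = 122.0455 − 68.75 = 53.2955; wedge = 116.2 − 92.75 = 23.45.
Deadweight loss = ½ × 53.2955 × 23.45 = $624.89.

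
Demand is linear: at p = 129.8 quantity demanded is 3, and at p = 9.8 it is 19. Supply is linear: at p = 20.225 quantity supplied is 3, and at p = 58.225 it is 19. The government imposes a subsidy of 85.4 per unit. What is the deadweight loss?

Demand slope = (9.8 − 129.8)/(19 − 3) = −7.5, so p = 152.3 − 7.5q.
Supply slope = (58.225 − 20.225)/(19 − 3) = 2.375, so p = 13.1 + 2.375q.
Competitive equilibrium: 152.3 − 7.5q = 13.1 + 2.375q → q* = 14.0962, p* = 46.5785.
The subsidy lowers effective supply by 85.4: p = 2.375q − 72.3.
New quantity: 152.3 − 7.5q = 2.375q − 72.3 → q' = 22.7443.
Overproduction Δq = 22.7443 − 14.0962 = 8.6481; wedge = subsidy = 85.4.
DWL = ½ × 8.6481 × 85.4 = 369.27.

369.27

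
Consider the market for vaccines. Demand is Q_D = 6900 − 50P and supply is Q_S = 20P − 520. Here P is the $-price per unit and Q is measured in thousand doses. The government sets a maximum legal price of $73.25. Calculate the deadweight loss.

In inverse form: demand P = 138 − 0.02Q, supply P = 26 + 0.05Q.
Competitive equilibrium: 138 − 0.02Q = 26 + 0.05Q → Q* = 1600, P* = 106.
At the ceiling P = 73.25, quantity supplied = (73.25 − 26)/0.05 = 945.
Willingness to pay at Q' = 945: 138 − 0.02·945 = 119.1.
ΔQ = 1600 − 945 = 655; wedge = 119.1 − 73.25 = 45.85.
DWL = ½ × 655 × 45.85 = $15015.875 thousand.

$15015.875 thousand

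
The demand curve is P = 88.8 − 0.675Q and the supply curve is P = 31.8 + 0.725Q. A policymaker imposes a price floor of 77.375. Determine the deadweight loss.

Competitive equilibrium: 88.8 − 0.675Q = 31.8 + 0.725Q → Q* = 40.7143, P* = 61.3179.
At the floor P = 77.375, quantity demanded = (88.8 − 77.375)/0.675 = 16.9259.
Sellers' marginal cost at Q' = 16.9259: 31.8 + 0.725·16.9259 = 44.0713.
ΔQ = 40.7143 − 16.9259 = 23.7884; wedge = 77.375 − 44.0713 = 33.3037.
The triangle = ½ × 23.7884 × 33.3037 = 396.12.

396.12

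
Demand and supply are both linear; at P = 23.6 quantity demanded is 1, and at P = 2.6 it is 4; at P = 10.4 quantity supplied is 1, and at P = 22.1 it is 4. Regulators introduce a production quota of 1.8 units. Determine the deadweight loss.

0.92

Demand slope = (2.6 − 23.6)/(4 − 1) = −7, so P = 30.6 − 7Q.
Supply slope = (22.1 − 10.4)/(4 − 1) = 3.9, so P = 6.5 + 3.9Q.
Competitive equilibrium: 30.6 − 7Q = 6.5 + 3.9Q → Q* = 2.211, P* = 15.1229.
At Q = 1.8: demand price = 30.6 − 7·1.8 = 18; supply price = 6.5 + 3.9·1.8 = 13.52.
ΔQ = 2.211 − 1.8 = 0.411; wedge = 18 − 13.52 = 4.48.
The triangle = ½ × 0.411 × 4.48 = 0.92.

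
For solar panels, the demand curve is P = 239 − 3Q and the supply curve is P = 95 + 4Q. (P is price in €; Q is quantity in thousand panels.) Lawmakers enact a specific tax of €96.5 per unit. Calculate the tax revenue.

Competitive equilibrium: 239 − 3Q = 95 + 4Q → Q* = 20.5714, P* = 177.2857.
With the tax, the buyer price exceeds the seller price by 96.5: (239 − 3Q) − (95 + 4Q) = 96.5 → Q' = 6.7857.
Tax revenue = 96.5 × 6.7857 = €654.82 thousand.

€654.82 thousand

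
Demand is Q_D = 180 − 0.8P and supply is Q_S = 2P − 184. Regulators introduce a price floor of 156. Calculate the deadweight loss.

378.56

In inverse form: demand P = 225 − 1.25Q, supply P = 92 + 0.5Q.
Competitive equilibrium: 225 − 1.25Q = 92 + 0.5Q → Q* = 76, P* = 130.
At the floor P = 156, quantity demanded = (225 − 156)/1.25 = 55.2.
Sellers' marginal cost at Q' = 55.2: 92 + 0.5·55.2 = 119.6.
ΔQ = 76 − 55.2 = 20.8; wedge = 156 − 119.6 = 36.4.
DWL = ½ × 20.8 × 36.4 = 378.56.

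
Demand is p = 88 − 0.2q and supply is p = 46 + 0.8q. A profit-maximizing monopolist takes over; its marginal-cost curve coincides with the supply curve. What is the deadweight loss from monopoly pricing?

24.50

Competitive equilibrium: 88 − 0.2q = 46 + 0.8q → q* = 42, p* = 79.6.
Marginal revenue: MR = 88 − 0.4q. Set MR = MC: 88 − 0.4q = 46 + 0.8q → q_m = 35.
Price p_m = 88 − 0.2·35 = 81; MC(q_m) = 46 + 0.8·35 = 74.
Competitive q* = 42, so Δq = 7; wedge = 81 − 74 = 7.
Deadweight loss = ½ × 7 × 7 = 24.50.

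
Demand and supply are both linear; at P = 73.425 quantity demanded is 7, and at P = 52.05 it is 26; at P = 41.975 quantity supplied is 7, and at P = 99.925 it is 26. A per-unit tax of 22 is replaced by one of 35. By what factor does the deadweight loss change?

Demand slope = (52.05 − 73.425)/(26 − 7) = −1.125, so P = 81.3 − 1.125Q.
Supply slope = (99.925 − 41.975)/(26 − 7) = 3.05, so P = 20.625 + 3.05Q.
Competitive equilibrium: 81.3 − 1.125Q = 20.625 + 3.05Q → Q* = 14.5329, P* = 64.9504.
For a per-unit tax t: ΔQ = t/4.175, so DWL = ½·t·(t/4.175) = t²/8.35.
At t = 22: DWL = 57.964. At t = 35: DWL = 146.707.
Ratio = (35/22)² = 2.531.

2.531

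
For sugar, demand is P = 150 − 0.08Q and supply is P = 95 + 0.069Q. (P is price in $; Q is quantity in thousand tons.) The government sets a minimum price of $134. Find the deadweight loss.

$2131.01 thousand

Competitive equilibrium: 150 − 0.08Q = 95 + 0.069Q → Q* = 369.1275, P* = 120.4698.
At the floor P = 134, quantity demanded = (150 − 134)/0.08 = 200.
Sellers' marginal cost at Q' = 200: 95 + 0.069·200 = 108.8.
ΔQ = 369.1275 − 200 = 169.1275; wedge = 134 − 108.8 = 25.2.
The triangle = ½ × 169.1275 × 25.2 = $2131.01 thousand.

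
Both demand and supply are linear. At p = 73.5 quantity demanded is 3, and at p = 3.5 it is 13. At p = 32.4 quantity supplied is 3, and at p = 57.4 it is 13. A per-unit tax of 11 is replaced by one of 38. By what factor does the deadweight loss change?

11.934

Demand slope = (3.5 − 73.5)/(13 − 3) = −7, so p = 94.5 − 7q.
Supply slope = (57.4 − 32.4)/(13 − 3) = 2.5, so p = 24.9 + 2.5q.
Competitive equilibrium: 94.5 − 7q = 24.9 + 2.5q → q* = 7.3263, p* = 43.2158.
For a per-unit tax t: Δq = t/9.5, so DWL = ½·t·(t/9.5) = t²/19.
At t = 11: DWL = 6.368. At t = 38: DWL = 76.
Ratio = (38/11)² = 11.934.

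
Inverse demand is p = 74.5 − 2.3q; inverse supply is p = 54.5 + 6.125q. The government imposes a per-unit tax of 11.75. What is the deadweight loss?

Competitive equilibrium: 74.5 − 2.3q = 54.5 + 6.125q → q* = 2.3739, p* = 69.0401.
With the tax, the buyer price exceeds the seller price by 11.75: (74.5 − 2.3q) − (54.5 + 6.125q) = 11.75 → q' = 0.9792.
Δq = 2.3739 − 0.9792 = 1.3947; the wedge equals the tax, 11.75.
DWL = ½ × 1.3947 × 11.75 = 8.19.

8.19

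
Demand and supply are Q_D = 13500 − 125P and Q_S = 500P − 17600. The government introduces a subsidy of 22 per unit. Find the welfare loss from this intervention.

In inverse form: demand P = 108 − 0.008Q, supply P = 35.2 + 0.002Q.
Competitive equilibrium: 108 − 0.008Q = 35.2 + 0.002Q → Q* = 7280, P* = 49.76.
The subsidy lowers effective supply by 22: P = 13.2 + 0.002Q.
New quantity: 108 − 0.008Q = 13.2 + 0.002Q → Q' = 9480.
Overproduction ΔQ = 9480 − 7280 = 2200; wedge = subsidy = 22.
Welfare loss = ½ × 2200 × 22 = 24200.

24200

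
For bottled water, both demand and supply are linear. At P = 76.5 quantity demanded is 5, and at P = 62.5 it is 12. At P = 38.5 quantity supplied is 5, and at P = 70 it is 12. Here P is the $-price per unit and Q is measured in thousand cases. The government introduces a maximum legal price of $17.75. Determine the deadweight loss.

$355.40 thousand

Demand slope = (62.5 − 76.5)/(12 − 5) = −2, so P = 86.5 − 2Q.
Supply slope = (70 − 38.5)/(12 − 5) = 4.5, so P = 16 + 4.5Q.
Competitive equilibrium: 86.5 − 2Q = 16 + 4.5Q → Q* = 10.8462, P* = 64.8077.
At the ceiling P = 17.75, quantity supplied = (17.75 − 16)/4.5 = 0.3889.
Willingness to pay at Q' = 0.3889: 86.5 − 2·0.3889 = 85.7222.
ΔQ = 10.8462 − 0.3889 = 10.4573; wedge = 85.7222 − 17.75 = 67.9722.
Welfare loss = ½ × 10.4573 × 67.9722 = $355.40 thousand.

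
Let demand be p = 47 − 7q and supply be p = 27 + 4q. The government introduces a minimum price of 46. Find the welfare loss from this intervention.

Competitive equilibrium: 47 − 7q = 27 + 4q → q* = 1.8182, p* = 34.2727.
At the floor p = 46, quantity demanded = (47 − 46)/7 = 0.1429.
Sellers' marginal cost at q' = 0.1429: 27 + 4·0.1429 = 27.5716.
Δq = 1.8182 − 0.1429 = 1.6753; wedge = 46 − 27.5716 = 18.4284.
The triangle = ½ × 1.6753 × 18.4284 = 15.44.

15.44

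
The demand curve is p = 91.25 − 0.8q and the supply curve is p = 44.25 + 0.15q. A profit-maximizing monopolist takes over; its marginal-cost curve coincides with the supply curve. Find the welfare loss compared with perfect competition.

Competitive equilibrium: 91.25 − 0.8q = 44.25 + 0.15q → q* = 49.4737, p* = 51.6711.
Marginal revenue: MR = 91.25 − 1.6q. Set MR = MC: 91.25 − 1.6q = 44.25 + 0.15q → q_m = 26.8571.
Price p_m = 91.25 − 0.8·26.8571 = 69.7643; MC(q_m) = 44.25 + 0.15·26.8571 = 48.2786.
Competitive q* = 49.4737, so Δq = 22.6166; wedge = 69.7643 − 48.2786 = 21.4857.
Deadweight loss = ½ × 22.6166 × 21.4857 = 242.97.

242.97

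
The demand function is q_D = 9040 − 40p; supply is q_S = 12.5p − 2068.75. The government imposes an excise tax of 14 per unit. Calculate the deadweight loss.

933.33

In inverse form: demand p = 226 − 0.025q, supply p = 165.5 + 0.08q.
Competitive equilibrium: 226 − 0.025q = 165.5 + 0.08q → q* = 576.1905, p* = 211.5952.
With the tax, the buyer price exceeds the seller price by 14: (226 − 0.025q) − (165.5 + 0.08q) = 14 → q' = 442.8571.
Δq = 576.1905 − 442.8571 = 133.3334; the wedge equals the tax, 14.
DWL = ½ × 133.3334 × 14 = 933.33.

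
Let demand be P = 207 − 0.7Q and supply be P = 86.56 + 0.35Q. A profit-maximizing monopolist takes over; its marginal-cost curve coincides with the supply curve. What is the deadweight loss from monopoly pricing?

1105.20

Competitive equilibrium: 207 − 0.7Q = 86.56 + 0.35Q → Q* = 114.7048, P* = 126.7067.
Marginal revenue: MR = 207 − 1.4Q. Set MR = MC: 207 − 1.4Q = 86.56 + 0.35Q → Q_m = 68.8229.
Price P_m = 207 − 0.7·68.8229 = 158.824; MC(Q_m) = 86.56 + 0.35·68.8229 = 110.648.
Competitive Q* = 114.7048, so ΔQ = 45.8819; wedge = 158.824 − 110.648 = 48.176.
Welfare loss = ½ × 45.8819 × 48.176 = 1105.20.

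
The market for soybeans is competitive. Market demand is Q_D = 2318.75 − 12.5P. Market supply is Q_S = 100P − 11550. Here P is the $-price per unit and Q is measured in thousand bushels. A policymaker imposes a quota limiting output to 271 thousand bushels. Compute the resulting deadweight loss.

In inverse form: demand P = 185.5 − 0.08Q, supply P = 115.5 + 0.01Q.
Competitive equilibrium: 185.5 − 0.08Q = 115.5 + 0.01Q → Q* = 777.7778, P* = 123.2778.
At Q = 271: demand price = 185.5 − 0.08·271 = 163.82; supply price = 115.5 + 0.01·271 = 118.21.
ΔQ = 777.7778 − 271 = 506.7778; wedge = 163.82 − 118.21 = 45.61.
DWL = ½ × 506.7778 × 45.61 = $11557.07 thousand.

$11557.07 thousand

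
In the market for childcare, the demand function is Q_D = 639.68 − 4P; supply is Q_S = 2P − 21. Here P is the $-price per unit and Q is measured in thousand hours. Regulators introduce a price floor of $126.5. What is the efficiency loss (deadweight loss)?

In inverse form: demand P = 159.92 − 0.25Q, supply P = 10.5 + 0.5Q.
Competitive equilibrium: 159.92 − 0.25Q = 10.5 + 0.5Q → Q* = 199.2267, P* = 110.1133.
At the floor P = 126.5, quantity demanded = (159.92 − 126.5)/0.25 = 133.68.
Sellers' marginal cost at Q' = 133.68: 10.5 + 0.5·133.68 = 77.34.
ΔQ = 199.2267 − 133.68 = 65.5467; wedge = 126.5 − 77.34 = 49.16.
The triangle = ½ × 65.5467 × 49.16 = $1611.14 thousand.

$1611.14 thousand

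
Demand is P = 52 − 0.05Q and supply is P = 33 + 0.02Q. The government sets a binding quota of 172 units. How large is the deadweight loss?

Competitive equilibrium: 52 − 0.05Q = 33 + 0.02Q → Q* = 271.4286, P* = 38.4286.
At Q = 172: demand price = 52 − 0.05·172 = 43.4; supply price = 33 + 0.02·172 = 36.44.
ΔQ = 271.4286 − 172 = 99.4286; wedge = 43.4 − 36.44 = 6.96.
The triangle = ½ × 99.4286 × 6.96 = 346.01.

346.01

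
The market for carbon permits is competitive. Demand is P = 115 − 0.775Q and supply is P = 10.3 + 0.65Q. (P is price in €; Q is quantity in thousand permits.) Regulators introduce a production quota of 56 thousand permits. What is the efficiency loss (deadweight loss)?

Competitive equilibrium: 115 − 0.775Q = 10.3 + 0.65Q → Q* = 73.4737, P* = 58.0579.
At Q = 56: demand price = 115 − 0.775·56 = 71.6; supply price = 10.3 + 0.65·56 = 46.7.
ΔQ = 73.4737 − 56 = 17.4737; wedge = 71.6 − 46.7 = 24.9.
DWL = ½ × 17.4737 × 24.9 = €217.55 thousand.

€217.55 thousand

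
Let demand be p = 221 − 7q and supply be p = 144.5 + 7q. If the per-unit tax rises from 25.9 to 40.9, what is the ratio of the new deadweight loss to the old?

2.494

Competitive equilibrium: 221 − 7q = 144.5 + 7q → q* = 5.4643, p* = 182.75.
For a per-unit tax t: Δq = t/14, so DWL = ½·t·(t/14) = t²/28.
At t = 25.9: DWL = 23.9575. At t = 40.9: DWL = 59.743.
Ratio = (40.9/25.9)² = 2.494.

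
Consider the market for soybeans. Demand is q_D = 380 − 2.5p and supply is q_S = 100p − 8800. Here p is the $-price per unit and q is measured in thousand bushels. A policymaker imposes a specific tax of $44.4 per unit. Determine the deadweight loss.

In inverse form: demand p = 152 − 0.4q, supply p = 88 + 0.01q.
Competitive equilibrium: 152 − 0.4q = 88 + 0.01q → q* = 156.0976, p* = 89.561.
With the tax, the buyer price exceeds the seller price by 44.4: (152 − 0.4q) − (88 + 0.01q) = 44.4 → q' = 47.8049.
Δq = 156.0976 − 47.8049 = 108.2927; the wedge equals the tax, 44.4.
The triangle = ½ × 108.2927 × 44.4 = $2404.10 thousand.

$2404.10 thousand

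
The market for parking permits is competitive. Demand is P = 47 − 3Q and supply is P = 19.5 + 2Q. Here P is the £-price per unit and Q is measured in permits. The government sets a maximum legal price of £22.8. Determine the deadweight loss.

£37.06

Competitive equilibrium: 47 − 3Q = 19.5 + 2Q → Q* = 5.5, P* = 30.5.
At the ceiling P = 22.8, quantity supplied = (22.8 − 19.5)/2 = 1.65.
Willingness to pay at Q' = 1.65: 47 − 3·1.65 = 42.05.
ΔQ = 5.5 − 1.65 = 3.85; wedge = 42.05 − 22.8 = 19.25.
Deadweight loss = ½ × 3.85 × 19.25 = £37.06.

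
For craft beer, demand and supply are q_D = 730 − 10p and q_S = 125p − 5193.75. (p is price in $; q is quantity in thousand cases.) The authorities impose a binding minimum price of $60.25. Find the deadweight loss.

$1447.14 thousand

In inverse form: demand p = 73 − 0.1q, supply p = 41.55 + 0.008q.
Competitive equilibrium: 73 − 0.1q = 41.55 + 0.008q → q* = 291.2037, p* = 43.8796.
At the floor p = 60.25, quantity demanded = (73 − 60.25)/0.1 = 127.5.
Sellers' marginal cost at q' = 127.5: 41.55 + 0.008·127.5 = 42.57.
Δq = 291.2037 − 127.5 = 163.7037; wedge = 60.25 − 42.57 = 17.68.
The triangle = ½ × 163.7037 × 17.68 = $1447.14 thousand.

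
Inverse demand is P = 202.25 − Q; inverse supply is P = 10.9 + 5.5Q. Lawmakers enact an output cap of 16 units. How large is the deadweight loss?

586.92

Competitive equilibrium: 202.25 − Q = 10.9 + 5.5Q → Q* = 29.43846, P* = 172.81154.
At Q = 16: demand price = 202.25 − 1·16 = 186.25; supply price = 10.9 + 5.5·16 = 98.9.
ΔQ = 29.43846 − 16 = 13.43846; wedge = 186.25 − 98.9 = 87.35.
DWL = ½ × 13.43846 × 87.35 = 586.92.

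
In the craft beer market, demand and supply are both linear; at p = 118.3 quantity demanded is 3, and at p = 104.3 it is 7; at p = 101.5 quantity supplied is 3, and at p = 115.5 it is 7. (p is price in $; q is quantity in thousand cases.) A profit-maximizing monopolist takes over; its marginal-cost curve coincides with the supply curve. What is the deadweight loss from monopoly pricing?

Demand slope = (104.3 − 118.3)/(7 − 3) = −3.5, so p = 128.8 − 3.5q.
Supply slope = (115.5 − 101.5)/(7 − 3) = 3.5, so p = 91 + 3.5q.
Competitive equilibrium: 128.8 − 3.5q = 91 + 3.5q → q* = 5.4, p* = 109.9.
Marginal revenue: MR = 128.8 − 7q. Set MR = MC: 128.8 − 7q = 91 + 3.5q → q_m = 3.6.
Price p_m = 128.8 − 3.5·3.6 = 116.2; MC(q_m) = 91 + 3.5·3.6 = 103.6.
Competitive q* = 5.4, so Δq = 1.8; wedge = 116.2 − 103.6 = 12.6.
DWL = ½ × 1.8 × 12.6 = $11.34 thousand.

$11.34 thousand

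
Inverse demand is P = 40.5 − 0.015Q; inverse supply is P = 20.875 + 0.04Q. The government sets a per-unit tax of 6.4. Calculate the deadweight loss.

372.36

Competitive equilibrium: 40.5 − 0.015Q = 20.875 + 0.04Q → Q* = 356.8182, P* = 35.1477.
With the tax, the buyer price exceeds the seller price by 6.4: (40.5 − 0.015Q) − (20.875 + 0.04Q) = 6.4 → Q' = 240.4545.
ΔQ = 356.8182 − 240.4545 = 116.3637; the wedge equals the tax, 6.4.
Deadweight loss = ½ × 116.3637 × 6.4 = 372.36.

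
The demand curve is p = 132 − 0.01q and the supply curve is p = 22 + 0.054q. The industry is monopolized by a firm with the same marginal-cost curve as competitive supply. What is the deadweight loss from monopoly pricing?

1726.28

Competitive equilibrium: 132 − 0.01q = 22 + 0.054q → q* = 1718.75, p* = 114.8125.
Marginal revenue: MR = 132 − 0.02q. Set MR = MC: 132 − 0.02q = 22 + 0.054q → q_m = 1486.4865.
Price p_m = 132 − 0.01·1486.4865 = 117.1351; MC(q_m) = 22 + 0.054·1486.4865 = 102.2703.
Competitive q* = 1718.75, so Δq = 232.2635; wedge = 117.1351 − 102.2703 = 14.8648.
Deadweight loss = ½ × 232.2635 × 14.8648 = 1726.28.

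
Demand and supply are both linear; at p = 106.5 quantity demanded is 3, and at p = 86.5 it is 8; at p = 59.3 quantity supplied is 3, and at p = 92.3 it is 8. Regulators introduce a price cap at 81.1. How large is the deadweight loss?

7.01

Demand slope = (86.5 − 106.5)/(8 − 3) = −4, so p = 118.5 − 4q.
Supply slope = (92.3 − 59.3)/(8 − 3) = 6.6, so p = 39.5 + 6.6q.
Competitive equilibrium: 118.5 − 4q = 39.5 + 6.6q → q* = 7.4528, p* = 88.6887.
At the ceiling p = 81.1, quantity supplied = (81.1 − 39.5)/6.6 = 6.303.
Willingness to pay at q' = 6.303: 118.5 − 4·6.303 = 93.288.
Δq = 7.4528 − 6.303 = 1.1498; wedge = 93.288 − 81.1 = 12.188.
The triangle = ½ × 1.1498 × 12.188 = 7.01.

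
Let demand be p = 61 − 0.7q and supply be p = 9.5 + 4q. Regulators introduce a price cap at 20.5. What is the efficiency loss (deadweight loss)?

158.30

Competitive equilibrium: 61 − 0.7q = 9.5 + 4q → q* = 10.9574, p* = 53.3298.
At the ceiling p = 20.5, quantity supplied = (20.5 − 9.5)/4 = 2.75.
Willingness to pay at q' = 2.75: 61 − 0.7·2.75 = 59.075.
Δq = 10.9574 − 2.75 = 8.2074; wedge = 59.075 − 20.5 = 38.575.
The triangle = ½ × 8.2074 × 38.575 = 158.30.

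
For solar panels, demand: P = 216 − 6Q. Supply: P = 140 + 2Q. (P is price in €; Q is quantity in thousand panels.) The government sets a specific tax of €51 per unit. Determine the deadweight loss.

Competitive equilibrium: 216 − 6Q = 140 + 2Q → Q* = 9.5, P* = 159.
With the tax, the buyer price exceeds the seller price by 51: (216 − 6Q) − (140 + 2Q) = 51 → Q' = 3.125.
ΔQ = 9.5 − 3.125 = 6.375; the wedge equals the tax, 51.
DWL = ½ × 6.375 × 51 = €162.56 thousand.

€162.56 thousand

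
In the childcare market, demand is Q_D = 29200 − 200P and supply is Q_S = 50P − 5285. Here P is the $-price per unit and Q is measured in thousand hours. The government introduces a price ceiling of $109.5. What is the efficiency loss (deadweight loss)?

In inverse form: demand P = 146 − 0.005Q, supply P = 105.7 + 0.02Q.
Competitive equilibrium: 146 − 0.005Q = 105.7 + 0.02Q → Q* = 1612, P* = 137.94.
At the ceiling P = 109.5, quantity supplied = (109.5 − 105.7)/0.02 = 190.
Willingness to pay at Q' = 190: 146 − 0.005·190 = 145.05.
ΔQ = 1612 − 190 = 1422; wedge = 145.05 − 109.5 = 35.55.
The triangle = ½ × 1422 × 35.55 = $25276.05 thousand.

$25276.05 thousand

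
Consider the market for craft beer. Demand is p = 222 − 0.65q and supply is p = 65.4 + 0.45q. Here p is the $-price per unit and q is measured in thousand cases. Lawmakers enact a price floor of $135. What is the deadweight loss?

$39.90 thousand

Competitive equilibrium: 222 − 0.65q = 65.4 + 0.45q → q* = 142.3636, p* = 129.4636.
At the floor p = 135, quantity demanded = (222 − 135)/0.65 = 133.8462.
Sellers' marginal cost at q' = 133.8462: 65.4 + 0.45·133.8462 = 125.6308.
Δq = 142.3636 − 133.8462 = 8.5174; wedge = 135 − 125.6308 = 9.3692.
Deadweight loss = ½ × 8.5174 × 9.3692 = $39.90 thousand.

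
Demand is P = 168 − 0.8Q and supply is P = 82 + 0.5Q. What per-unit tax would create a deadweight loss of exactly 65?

13

Competitive equilibrium: 168 − 0.8Q = 82 + 0.5Q → Q* = 66.1538, P* = 115.0769.
A tax t gives ΔQ = t/1.3 and wedge t, so DWL = t²/2.6.
t²/2.6 = 65 → t² = 169 → t = 13.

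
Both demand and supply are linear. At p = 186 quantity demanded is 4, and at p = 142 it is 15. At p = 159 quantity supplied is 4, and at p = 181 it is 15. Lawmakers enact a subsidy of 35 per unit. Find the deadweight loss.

Demand slope = (142 − 186)/(15 − 4) = −4, so p = 202 − 4q.
Supply slope = (181 − 159)/(15 − 4) = 2, so p = 151 + 2q.
Competitive equilibrium: 202 − 4q = 151 + 2q → q* = 8.5, p* = 168.
The subsidy lowers effective supply by 35: p = 116 + 2q.
New quantity: 202 − 4q = 116 + 2q → q' = 14.3333.
Overproduction Δq = 14.3333 − 8.5 = 5.8333; wedge = subsidy = 35.
Deadweight loss = ½ × 5.8333 × 35 = 102.08.

102.08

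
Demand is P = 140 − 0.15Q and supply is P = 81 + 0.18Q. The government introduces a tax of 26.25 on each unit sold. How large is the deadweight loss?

1044.03

Competitive equilibrium: 140 − 0.15Q = 81 + 0.18Q → Q* = 178.7879, P* = 113.1818.
With the tax, the buyer price exceeds the seller price by 26.25: (140 − 0.15Q) − (81 + 0.18Q) = 26.25 → Q' = 99.2424.
ΔQ = 178.7879 − 99.2424 = 79.5455; the wedge equals the tax, 26.25.
DWL = ½ × 79.5455 × 26.25 = 1044.03.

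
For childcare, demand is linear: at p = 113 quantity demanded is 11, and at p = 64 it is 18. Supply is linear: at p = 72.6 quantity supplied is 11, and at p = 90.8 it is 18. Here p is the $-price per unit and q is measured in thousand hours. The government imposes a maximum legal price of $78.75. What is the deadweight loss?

Demand slope = (64 − 113)/(18 − 11) = −7, so p = 190 − 7q.
Supply slope = (90.8 − 72.6)/(18 − 11) = 2.6, so p = 44 + 2.6q.
Competitive equilibrium: 190 − 7q = 44 + 2.6q → q* = 15.2083, p* = 83.5417.
At the ceiling p = 78.75, quantity supplied = (78.75 − 44)/2.6 = 13.3654.
Willingness to pay at q' = 13.3654: 190 − 7·13.3654 = 96.4422.
Δq = 15.2083 − 13.3654 = 1.8429; wedge = 96.4422 − 78.75 = 17.6922.
Welfare loss = ½ × 1.8429 × 17.6922 = $16.30 thousand.

$16.30 thousand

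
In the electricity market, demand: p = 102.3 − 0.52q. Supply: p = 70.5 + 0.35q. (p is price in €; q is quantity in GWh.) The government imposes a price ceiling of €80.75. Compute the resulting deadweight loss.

€22.97

Competitive equilibrium: 102.3 − 0.52q = 70.5 + 0.35q → q* = 36.5517, p* = 83.2931.
At the ceiling p = 80.75, quantity supplied = (80.75 − 70.5)/0.35 = 29.2857.
Willingness to pay at q' = 29.2857: 102.3 − 0.52·29.2857 = 87.0714.
Δq = 36.5517 − 29.2857 = 7.266; wedge = 87.0714 − 80.75 = 6.3214.
The triangle = ½ × 7.266 × 6.3214 = €22.97.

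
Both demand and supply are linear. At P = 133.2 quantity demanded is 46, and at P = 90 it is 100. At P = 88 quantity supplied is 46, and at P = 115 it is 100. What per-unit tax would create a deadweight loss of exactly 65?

13

Demand slope = (90 − 133.2)/(100 − 46) = −0.8, so P = 170 − 0.8Q.
Supply slope = (115 − 88)/(100 − 46) = 0.5, so P = 65 + 0.5Q.
Competitive equilibrium: 170 − 0.8Q = 65 + 0.5Q → Q* = 80.7692, P* = 105.3846.
A tax t gives ΔQ = t/1.3 and wedge t, so DWL = t²/2.6.
t²/2.6 = 65 → t² = 169 → t = 13.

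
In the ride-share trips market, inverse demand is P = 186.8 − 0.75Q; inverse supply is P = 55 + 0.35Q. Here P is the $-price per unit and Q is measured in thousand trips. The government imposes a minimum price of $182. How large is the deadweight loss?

Competitive equilibrium: 186.8 − 0.75Q = 55 + 0.35Q → Q* = 119.8182, P* = 96.9364.
At the floor P = 182, quantity demanded = (186.8 − 182)/0.75 = 6.4.
Sellers' marginal cost at Q' = 6.4: 55 + 0.35·6.4 = 57.24.
ΔQ = 119.8182 − 6.4 = 113.4182; wedge = 182 − 57.24 = 124.76.
DWL = ½ × 113.4182 × 124.76 = $7075.03 thousand.

$7075.03 thousand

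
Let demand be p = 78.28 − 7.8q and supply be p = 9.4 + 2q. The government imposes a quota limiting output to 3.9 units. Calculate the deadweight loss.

47.961

Competitive equilibrium: 78.28 − 7.8q = 9.4 + 2q → q* = 7.0286, p* = 23.4571.
At q = 3.9: demand price = 78.28 − 7.8·3.9 = 47.86; supply price = 9.4 + 2·3.9 = 17.2.
Δq = 7.0286 − 3.9 = 3.1286; wedge = 47.86 − 17.2 = 30.66.
Welfare loss = ½ × 3.1286 × 30.66 = 47.961.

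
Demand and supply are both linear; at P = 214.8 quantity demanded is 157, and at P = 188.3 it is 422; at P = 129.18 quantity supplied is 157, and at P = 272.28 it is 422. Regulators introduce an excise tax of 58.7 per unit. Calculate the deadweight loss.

Demand slope = (188.3 − 214.8)/(422 − 157) = −0.1, so P = 230.5 − 0.1Q.
Supply slope = (272.28 − 129.18)/(422 − 157) = 0.54, so P = 44.4 + 0.54Q.
Competitive equilibrium: 230.5 − 0.1Q = 44.4 + 0.54Q → Q* = 290.7813, P* = 201.4219.
With the tax, the buyer price exceeds the seller price by 58.7: (230.5 − 0.1Q) − (44.4 + 0.54Q) = 58.7 → Q' = 199.0625.
ΔQ = 290.7813 − 199.0625 = 91.7188; the wedge equals the tax, 58.7.
DWL = ½ × 91.7188 × 58.7 = 2691.95.

2691.95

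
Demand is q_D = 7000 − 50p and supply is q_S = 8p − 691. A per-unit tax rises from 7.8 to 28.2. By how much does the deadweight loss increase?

2532.41

In inverse form: demand p = 140 − 0.02q, supply p = 86.375 + 0.125q.
Competitive equilibrium: 140 − 0.02q = 86.375 + 0.125q → q* = 369.8276, p* = 132.6034.
For a per-unit tax t: Δq = t/0.145, so DWL = ½·t·(t/0.145) = t²/0.29.
At t = 7.8: DWL = 209.793. At t = 28.2: DWL = 2742.207.
Increase = 2742.207 − 209.793 = 2532.41.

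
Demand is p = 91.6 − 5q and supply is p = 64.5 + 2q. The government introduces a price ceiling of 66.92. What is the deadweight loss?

Competitive equilibrium: 91.6 − 5q = 64.5 + 2q → q* = 3.8714, p* = 72.2429.
At the ceiling p = 66.92, quantity supplied = (66.92 − 64.5)/2 = 1.21.
Willingness to pay at q' = 1.21: 91.6 − 5·1.21 = 85.55.
Δq = 3.8714 − 1.21 = 2.6614; wedge = 85.55 − 66.92 = 18.63.
Welfare loss = ½ × 2.6614 × 18.63 = 24.79.

24.79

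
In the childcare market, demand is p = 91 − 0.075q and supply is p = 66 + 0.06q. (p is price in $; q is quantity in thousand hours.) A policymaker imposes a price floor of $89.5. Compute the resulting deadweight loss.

Competitive equilibrium: 91 − 0.075q = 66 + 0.06q → q* = 185.1852, p* = 77.1111.
At the floor p = 89.5, quantity demanded = (91 − 89.5)/0.075 = 20.
Sellers' marginal cost at q' = 20: 66 + 0.06·20 = 67.2.
Δq = 185.1852 − 20 = 165.1852; wedge = 89.5 − 67.2 = 22.3.
Welfare loss = ½ × 165.1852 × 22.3 = $1841.81 thousand.

$1841.81 thousand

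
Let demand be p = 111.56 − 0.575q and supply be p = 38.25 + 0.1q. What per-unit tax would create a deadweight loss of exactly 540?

27

Competitive equilibrium: 111.56 − 0.575q = 38.25 + 0.1q → q* = 108.6074, p* = 49.1107.
A tax t gives Δq = t/0.675 and wedge t, so DWL = t²/1.35.
t²/1.35 = 540 → t² = 729 → t = 27.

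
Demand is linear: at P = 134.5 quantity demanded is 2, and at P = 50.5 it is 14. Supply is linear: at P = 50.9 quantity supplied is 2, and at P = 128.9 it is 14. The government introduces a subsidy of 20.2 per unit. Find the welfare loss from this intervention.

15.11

Demand slope = (50.5 − 134.5)/(14 − 2) = −7, so P = 148.5 − 7Q.
Supply slope = (128.9 − 50.9)/(14 − 2) = 6.5, so P = 37.9 + 6.5Q.
Competitive equilibrium: 148.5 − 7Q = 37.9 + 6.5Q → Q* = 8.1926, P* = 91.1519.
The subsidy lowers effective supply by 20.2: P = 17.7 + 6.5Q.
New quantity: 148.5 − 7Q = 17.7 + 6.5Q → Q' = 9.6889.
Overproduction ΔQ = 9.6889 − 8.1926 = 1.4963; wedge = subsidy = 20.2.
DWL = ½ × 1.4963 × 20.2 = 15.11.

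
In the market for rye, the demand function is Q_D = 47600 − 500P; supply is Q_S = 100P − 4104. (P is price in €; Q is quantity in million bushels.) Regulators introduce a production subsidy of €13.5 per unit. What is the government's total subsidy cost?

€76117.50 million

In inverse form: demand P = 95.2 − 0.002Q, supply P = 41.04 + 0.01Q.
Competitive equilibrium: 95.2 − 0.002Q = 41.04 + 0.01Q → Q* = 4513.3333, P* = 86.1733.
The subsidy lowers effective supply by 13.5: P = 27.54 + 0.01Q.
New quantity: 95.2 − 0.002Q = 27.54 + 0.01Q → Q' = 5638.3333.
Total subsidy cost = 13.5 × 5638.3333 = €76117.50 million.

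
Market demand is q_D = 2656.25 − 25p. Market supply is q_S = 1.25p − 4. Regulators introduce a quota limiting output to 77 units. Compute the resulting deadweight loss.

In inverse form: demand p = 106.25 − 0.04q, supply p = 3.2 + 0.8q.
Competitive equilibrium: 106.25 − 0.04q = 3.2 + 0.8q → q* = 122.6786, p* = 101.3429.
At q = 77: demand price = 106.25 − 0.04·77 = 103.17; supply price = 3.2 + 0.8·77 = 64.8.
Δq = 122.6786 − 77 = 45.6786; wedge = 103.17 − 64.8 = 38.37.
Welfare loss = ½ × 45.6786 × 38.37 = 876.34.

876.34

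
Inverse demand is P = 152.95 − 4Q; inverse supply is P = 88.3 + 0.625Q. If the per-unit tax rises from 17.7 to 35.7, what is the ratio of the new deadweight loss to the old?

4.068

Competitive equilibrium: 152.95 − 4Q = 88.3 + 0.625Q → Q* = 13.9784, P* = 97.0365.
For a per-unit tax t: ΔQ = t/4.625, so DWL = ½·t·(t/4.625) = t²/9.25.
At t = 17.7: DWL = 33.869. At t = 35.7: DWL = 137.783.
Ratio = (35.7/17.7)² = 4.068.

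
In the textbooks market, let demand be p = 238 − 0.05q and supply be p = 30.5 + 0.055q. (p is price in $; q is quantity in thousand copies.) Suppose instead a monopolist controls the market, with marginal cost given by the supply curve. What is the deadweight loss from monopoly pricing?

Competitive equilibrium: 238 − 0.05q = 30.5 + 0.055q → q* = 1976.19048, p* = 139.19048.
Marginal revenue: MR = 238 − 0.1q. Set MR = MC: 238 − 0.1q = 30.5 + 0.055q → q_m = 1338.70968.
Price p_m = 238 − 0.05·1338.70968 = 171.06452; MC(q_m) = 30.5 + 0.055·1338.70968 = 104.12903.
Competitive q* = 1976.19048, so Δq = 637.4808; wedge = 171.06452 − 104.12903 = 66.93549.
Deadweight loss = ½ × 637.4808 × 66.93549 = $21335.04 thousand.

$21335.04 thousand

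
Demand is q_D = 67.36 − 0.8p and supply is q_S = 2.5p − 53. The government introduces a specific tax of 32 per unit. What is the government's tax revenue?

In inverse form: demand p = 84.2 − 1.25q, supply p = 21.2 + 0.4q.
Competitive equilibrium: 84.2 − 1.25q = 21.2 + 0.4q → q* = 38.1818, p* = 36.4727.
With the tax, the buyer price exceeds the seller price by 32: (84.2 − 1.25q) − (21.2 + 0.4q) = 32 → q' = 18.7879.
Tax revenue = 32 × 18.7879 = 601.21.

601.21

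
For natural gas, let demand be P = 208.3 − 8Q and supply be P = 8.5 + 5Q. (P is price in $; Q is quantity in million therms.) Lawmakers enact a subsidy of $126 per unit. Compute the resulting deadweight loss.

Competitive equilibrium: 208.3 − 8Q = 8.5 + 5Q → Q* = 15.36923, P* = 85.34615.
The subsidy lowers effective supply by 126: P = 5Q − 117.5.
New quantity: 208.3 − 8Q = 5Q − 117.5 → Q' = 25.06154.
Overproduction ΔQ = 25.06154 − 15.36923 = 9.69231; wedge = subsidy = 126.
DWL = ½ × 9.69231 × 126 = $610.62 million.

$610.62 million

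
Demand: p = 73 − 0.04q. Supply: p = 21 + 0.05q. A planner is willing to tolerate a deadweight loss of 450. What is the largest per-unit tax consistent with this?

9

Competitive equilibrium: 73 − 0.04q = 21 + 0.05q → q* = 577.7778, p* = 49.8889.
A tax t gives Δq = t/0.09 and wedge t, so DWL = t²/0.18.
t²/0.18 = 450 → t² = 81 → t = 9.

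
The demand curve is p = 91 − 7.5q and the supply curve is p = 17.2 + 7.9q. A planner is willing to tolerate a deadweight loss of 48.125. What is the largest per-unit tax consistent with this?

38.5

Competitive equilibrium: 91 − 7.5q = 17.2 + 7.9q → q* = 4.7922, p* = 55.0584.
A tax t gives Δq = t/15.4 and wedge t, so DWL = t²/30.8.
t²/30.8 = 48.125 → t² = 1482.25 → t = 38.5.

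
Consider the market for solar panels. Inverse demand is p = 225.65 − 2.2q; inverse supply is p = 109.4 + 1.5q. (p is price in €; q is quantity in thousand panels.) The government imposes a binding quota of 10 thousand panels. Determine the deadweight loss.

€848.72 thousand

Competitive equilibrium: 225.65 − 2.2q = 109.4 + 1.5q → q* = 31.4189, p* = 156.5284.
At q = 10: demand price = 225.65 − 2.2·10 = 203.65; supply price = 109.4 + 1.5·10 = 124.4.
Δq = 31.4189 − 10 = 21.4189; wedge = 203.65 − 124.4 = 79.25.
DWL = ½ × 21.4189 × 79.25 = €848.72 thousand.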